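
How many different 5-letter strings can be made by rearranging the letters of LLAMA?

30

Letter multiplicities in LLAMA: A×2, L×2, M×1.
Dividing 5! = 120 by 2!·2! = 4 for the repeated letters gives 30.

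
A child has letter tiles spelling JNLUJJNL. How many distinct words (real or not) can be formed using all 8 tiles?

The 8 letters of JNLUJJNL have repeats: J appearing 3 times, L appearing twice, and N appearing twice.
The number of distinct arrangements is 8!/(3!·2!·2!) = 40320/24 = 1680.

1680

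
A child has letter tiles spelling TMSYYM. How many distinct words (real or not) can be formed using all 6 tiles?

The 6 letters of TMSYYM have repeats: M appearing twice and Y appearing twice.
So there are 6! / (2!·2!) = 180 distinguishable arrangements.

180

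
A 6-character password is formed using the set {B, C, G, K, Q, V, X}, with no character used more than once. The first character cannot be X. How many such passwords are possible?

The first character has 7−1 = 6 choices (anything except X).
The remaining 5 characters are filled from the other 6 symbols without repetition: 6 × 5 × 4 × 3 × 2 = 720.
Total: 6 × 720 = 4320.

4320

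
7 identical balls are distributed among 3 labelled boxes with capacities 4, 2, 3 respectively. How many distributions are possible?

By stars and bars, unrestricted non-negative solutions to x_1+…+x_3 = 7 number C(7+2,2) = 36.
Subtract solutions that violate a single cap (substitute x_i' = x_i − (cap_i+1)): x_1 ≥ 5 gives C(4,2) = 6; x_2 ≥ 3 gives C(6,2) = 15; x_3 ≥ 4 gives C(5,2) = 10. Together 31.
Add back pairs where two caps are both exceeded: 0 + 0 + 1 = 1.
By inclusion–exclusion the count is 36 − 31 + 1 = 6.

6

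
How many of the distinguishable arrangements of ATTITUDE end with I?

840

With the last slot taken by I, it remains to arrange the other 7 letters (ATTTUDE).
Those 7 letters have T appearing 3 times, giving (7)!/(3!) = 840.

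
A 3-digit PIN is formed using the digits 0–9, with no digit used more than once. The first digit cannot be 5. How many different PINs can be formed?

648

The first digit has 10−1 = 9 choices (anything except 5).
The remaining 2 digits are filled from the other 9 symbols without repetition: 9 × 8 = 72.
Total: 9 × 72 = 648.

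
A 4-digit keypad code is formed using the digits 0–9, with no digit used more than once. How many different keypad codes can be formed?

5040

This is a permutation of 4 out of 10: P(10,4) = 10!/6!.
10 × 9 × 8 × 7 = 5040.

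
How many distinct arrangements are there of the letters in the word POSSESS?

POSSESS has 7 letters with S appearing 4 times.
So there are 7! / (4!) = 210 distinguishable arrangements.

210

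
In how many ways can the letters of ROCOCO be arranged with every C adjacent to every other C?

20

Treat the 2 copies of C as a single block. The multiset to arrange is then {CC, O, O, O, R}, 5 items in all.
That gives (5)!/(3!) = 20 arrangements.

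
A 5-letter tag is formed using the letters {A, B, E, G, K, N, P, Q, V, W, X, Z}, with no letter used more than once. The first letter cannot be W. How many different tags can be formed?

The first letter has 12−1 = 11 choices (anything except W).
The remaining 4 letters are filled from the other 11 symbols without repetition: 11 × 10 × 9 × 8 = 7920.
Total: 11 × 7920 = 87120.

87120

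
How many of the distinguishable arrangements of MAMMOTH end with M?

360

With the last slot taken by M, it remains to arrange the other 6 letters (AMMOTH).
Those 6 letters have M appearing twice, giving (6)!/(2!) = 360.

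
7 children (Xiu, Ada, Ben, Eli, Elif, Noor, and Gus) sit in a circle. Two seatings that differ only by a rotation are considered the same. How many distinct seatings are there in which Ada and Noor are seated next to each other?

Glue Ada and Noor into a block (2 internal orders). Seating 6 units around a circle gives (5)! arrangements.
So 2 × (5)! = 2 × 120 = 240.

240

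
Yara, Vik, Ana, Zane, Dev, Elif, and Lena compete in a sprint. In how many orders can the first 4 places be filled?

840

This is an ordered selection of 4 from 7: P(7,4).
That gives 7 × 6 × 5 × 4 = 840.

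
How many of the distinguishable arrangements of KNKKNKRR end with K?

210

Fix K in the last position and arrange the remaining 7 letters.
Those 7 letters have K appearing 3 times, N appearing twice, and R appearing twice, giving (7)!/(3!·2!·2!) = 210.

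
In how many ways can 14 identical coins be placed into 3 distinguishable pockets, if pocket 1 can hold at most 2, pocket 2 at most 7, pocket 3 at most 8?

9

Ignoring the caps, the number of non-negative solutions to x_1+…+x_3 = 14 is C(16,2) = 120.
Subtract solutions that violate a single cap (substitute x_i' = x_i − (cap_i+1)): x_1 ≥ 3 gives C(13,2) = 78; x_2 ≥ 8 gives C(8,2) = 28; x_3 ≥ 9 gives C(7,2) = 21. Together 127.
Add back pairs where two caps are both exceeded: 10 + 6 + 0 = 16.
By inclusion–exclusion the count is 120 − 127 + 16 = 9.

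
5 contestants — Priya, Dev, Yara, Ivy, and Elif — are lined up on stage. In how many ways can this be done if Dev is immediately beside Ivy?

Place the 3 others and the Dev-Ivy pair as 4 objects in a line; the pair has 2 internal arrangements.
That gives 2 × 4! = 2 × 24 = 48.

48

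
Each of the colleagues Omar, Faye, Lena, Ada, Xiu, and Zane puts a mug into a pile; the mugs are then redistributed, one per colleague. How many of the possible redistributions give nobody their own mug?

Let Aᵢ be the assignments in which colleague i gets their own mug. We want the size of the complement of A₁∪…∪A_6.
By inclusion–exclusion this is Σ_{j=0}^{6} (−1)^j C(6,j)·(6−j)!.
Computing: 720 − 720 + 360 − 120 + 30 − 6 + 1 = 265.

265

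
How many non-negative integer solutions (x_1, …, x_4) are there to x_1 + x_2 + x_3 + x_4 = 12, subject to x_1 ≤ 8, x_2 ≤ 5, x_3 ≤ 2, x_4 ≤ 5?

Ignoring the caps, the number of non-negative solutions to x_1+…+x_4 = 12 is C(15,3) = 455.
Subtract solutions that violate a single cap (substitute x_i' = x_i − (cap_i+1)): x_1 ≥ 9 gives C(6,3) = 20; x_2 ≥ 6 gives C(9,3) = 84; x_3 ≥ 3 gives C(12,3) = 220; x_4 ≥ 6 gives C(9,3) = 84. Together 408.
Add back pairs where two caps are both exceeded: 0 + 1 + 0 + 20 + 1 + 20 = 42.
By inclusion–exclusion the count is 455 − 408 + 42 = 89.

89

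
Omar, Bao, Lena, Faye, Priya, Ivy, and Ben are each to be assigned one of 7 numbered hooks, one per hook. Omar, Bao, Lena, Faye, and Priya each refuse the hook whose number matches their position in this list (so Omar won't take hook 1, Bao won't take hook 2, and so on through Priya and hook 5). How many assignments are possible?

2428

Let Aᵢ (for 1 ≤ i ≤ 5) be the placements that put person i in their forbidden hook. Any j of these fix j positions, leaving (7−j)! ways to fill the rest, and there are C(5,j) ways to pick which j.
By inclusion–exclusion, the number of valid placements is Σ_{j=0}^{5} (−1)^j C(5,j)·(7−j)!.
Computing: 5040 − 3600 + 1200 − 240 + 30 − 2 = 2428.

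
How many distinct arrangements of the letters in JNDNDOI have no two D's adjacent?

There are 7!/(2!·2!) = 1260 arrangements of JNDNDOI in total.
Arrangements with the D's together: treat DD as one letter, giving (6)!/(2!) = 360.
Hence 1260 − 360 = 900.

900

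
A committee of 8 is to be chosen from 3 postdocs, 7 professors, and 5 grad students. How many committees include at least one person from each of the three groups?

5894

Unrestricted: C(15,8) = 6435 ways to pick any 8 of the 15.
Selections missing a whole group: no postdocs → C(12,8) = 495; no professors → C(8,8) = 1; no grad students → C(10,8) = 45.
Add back selections omitting two groups (i.e. drawn from a single group): C(3,8) + C(7,8) + C(5,8) = 0.
By inclusion–exclusion: 6435 − 541 + 0 = 5894.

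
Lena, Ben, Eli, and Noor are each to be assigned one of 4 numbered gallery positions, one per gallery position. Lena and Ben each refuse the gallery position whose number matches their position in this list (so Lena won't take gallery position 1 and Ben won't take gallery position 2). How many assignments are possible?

Let Aᵢ (for i ∈ {1, 2}) be the placements that put person i in their forbidden gallery position. Any j of these fix j positions, leaving (4−j)! ways to fill the rest, and there are C(2,j) ways to pick which j.
By inclusion–exclusion, the number of valid placements is Σ_{j=0}^{2} (−1)^j C(2,j)·(4−j)!.
Computing: 24 − 12 + 2 = 14.

14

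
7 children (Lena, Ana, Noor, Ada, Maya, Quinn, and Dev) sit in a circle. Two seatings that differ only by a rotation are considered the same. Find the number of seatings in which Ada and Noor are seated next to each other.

Treat {Ada, Noor} as one unit (2 internal orders) and seat the resulting 6 units around the table: (5)! circular arrangements.
So 2 × (5)! = 2 × 120 = 240.

240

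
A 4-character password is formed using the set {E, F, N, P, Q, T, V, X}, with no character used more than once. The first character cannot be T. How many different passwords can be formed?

1470

The first character has 8−1 = 7 choices (anything except T).
The remaining 3 characters are filled from the other 7 symbols without repetition: 7 × 6 × 5 = 210.
Total: 7 × 210 = 1470.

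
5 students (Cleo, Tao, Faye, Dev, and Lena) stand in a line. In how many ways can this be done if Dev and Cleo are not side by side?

72

Of the 5! = 120 arrangements, those with Dev and Cleo adjacent number 2 × 4! = 48 (treat the pair as a block with 2 internal orders).
So 120 − 48 = 72 arrangements keep them apart.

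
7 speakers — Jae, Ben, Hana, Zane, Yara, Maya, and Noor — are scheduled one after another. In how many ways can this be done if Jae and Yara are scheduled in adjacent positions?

1440

Place the 5 others and the Jae-Yara pair as 6 objects in a line; the pair has 2 internal arrangements.
So the count is 2·(6)! = 1440.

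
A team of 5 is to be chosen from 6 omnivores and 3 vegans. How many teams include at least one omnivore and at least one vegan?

120

With no constraint there are C(9,5) = 126 possible selections.
Subtract selections that omit an entire group: no omnivores → C(3,5) = 0; no vegans → C(6,5) = 6.
Both groups omitted at once is impossible, so 126 − 6 = 120.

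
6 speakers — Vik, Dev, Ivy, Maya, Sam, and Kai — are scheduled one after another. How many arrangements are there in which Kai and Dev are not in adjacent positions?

Of the 6! = 720 arrangements, those with Kai and Dev adjacent number 2 × 5! = 240 (treat the pair as a block with 2 internal orders).
So 720 − 240 = 480 arrangements keep them apart.

480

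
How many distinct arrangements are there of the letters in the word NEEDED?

NEEDED has 6 letters with D appearing twice and E appearing 3 times.
The number of distinct arrangements is 6!/(3!·2!) = 720/12 = 60.

60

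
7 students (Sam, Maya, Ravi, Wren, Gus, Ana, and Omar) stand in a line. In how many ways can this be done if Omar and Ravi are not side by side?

3600

Of the 7! = 5040 arrangements, those with Omar and Ravi adjacent number 2 × 6! = 1440 (treat the pair as a block with 2 internal orders).
Complementary counting: 5040 − 1440 = 3600.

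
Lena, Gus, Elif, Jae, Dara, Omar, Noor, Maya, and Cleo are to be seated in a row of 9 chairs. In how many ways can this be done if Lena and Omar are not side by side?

There are 9! = 362880 arrangements in all. If Lena and Omar are adjacent, merging them into one block gives 2·(8)! = 80640 arrangements.
So 362880 − 80640 = 282240 arrangements keep them apart.

282240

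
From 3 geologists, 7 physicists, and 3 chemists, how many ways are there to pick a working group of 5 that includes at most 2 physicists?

Split by how many physicists are chosen (0 through 2).
Sum: C(7,0)·C(6,5) + C(7,1)·C(6,4) + C(7,2)·C(6,3) = 6 + 105 + 420 = 531.

531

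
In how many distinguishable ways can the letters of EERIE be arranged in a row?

EERIE has 5 letters with E appearing 3 times.
So there are 5! / (3!) = 20 distinguishable arrangements.

20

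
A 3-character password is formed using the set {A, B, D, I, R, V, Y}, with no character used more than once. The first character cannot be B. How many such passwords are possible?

The first character has 7−1 = 6 choices (anything except B).
The remaining 2 characters are filled from the other 6 symbols without repetition: 6 × 5 = 30.
Total: 6 × 30 = 180.

180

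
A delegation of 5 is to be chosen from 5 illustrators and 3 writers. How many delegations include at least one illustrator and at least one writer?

55

Total 5-person selections from all 8: C(8,5) = 56.
Subtract selections that omit an entire group: no illustrators → C(3,5) = 0; no writers → C(5,5) = 1.
Both groups omitted at once is impossible, so 56 − 1 = 55.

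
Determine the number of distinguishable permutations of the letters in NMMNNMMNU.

NMMNNMMNU has 9 letters with M appearing 4 times and N appearing 4 times.
So there are 9! / (4!·4!) = 630 distinguishable arrangements.

630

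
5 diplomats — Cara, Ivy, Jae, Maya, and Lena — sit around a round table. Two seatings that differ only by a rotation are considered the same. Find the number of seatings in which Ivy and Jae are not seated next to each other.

12

Without the restriction there are (4)! = 24 seatings.
Seatings with Ivy beside Jae: treat them as a block with 2 internal orders, giving 2 × (3)! = 12.
Subtracting, 24 − 12 = 12.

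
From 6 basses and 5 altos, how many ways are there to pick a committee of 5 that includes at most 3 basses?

381

Split by how many basses are chosen (0 through 3).
Sum: C(6,0)·C(5,5) + C(6,1)·C(5,4) + C(6,2)·C(5,3) + C(6,3)·C(5,2) = 1 + 30 + 150 + 200 = 381.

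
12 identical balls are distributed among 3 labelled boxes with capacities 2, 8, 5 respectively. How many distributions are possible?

Without the upper bounds there are C(14,2) = 91 ways to split 12 among 3 boxes.
Subtract solutions that violate a single cap (substitute x_i' = x_i − (cap_i+1)): x_1 ≥ 3 gives C(11,2) = 55; x_2 ≥ 9 gives C(5,2) = 10; x_3 ≥ 6 gives C(8,2) = 28. Together 93.
Add back pairs where two caps are both exceeded: 1 + 10 + 0 = 11.
By inclusion–exclusion the count is 91 − 93 + 11 = 9.

9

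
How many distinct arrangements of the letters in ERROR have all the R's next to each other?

Treat the 3 copies of R as a single block. The multiset to arrange is then {RRR, E, O}, 3 items in all.
All 3 items are distinct, so there are (3)! = 6 arrangements.

6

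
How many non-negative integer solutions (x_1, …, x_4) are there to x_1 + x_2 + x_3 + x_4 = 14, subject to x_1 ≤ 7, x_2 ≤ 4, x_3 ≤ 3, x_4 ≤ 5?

51

Ignoring the caps, the number of non-negative solutions to x_1+…+x_4 = 14 is C(17,3) = 680.
Subtract solutions that violate a single cap (substitute x_i' = x_i − (cap_i+1)): x_1 ≥ 8 gives C(9,3) = 84; x_2 ≥ 5 gives C(12,3) = 220; x_3 ≥ 4 gives C(13,3) = 286; x_4 ≥ 6 gives C(11,3) = 165. Together 755.
Add back pairs where two caps are both exceeded: 4 + 10 + 1 + 56 + 20 + 35 = 126.
By inclusion–exclusion the count is 680 − 755 + 126 = 51.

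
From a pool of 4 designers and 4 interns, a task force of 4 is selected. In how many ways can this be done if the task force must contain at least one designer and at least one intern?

68

Unrestricted: C(8,4) = 70 ways to pick any 4 of the 8.
Selections missing a whole group: no designers → C(4,4) = 1; no interns → C(4,4) = 1.
Both groups omitted at once is impossible, so 70 − 2 = 68.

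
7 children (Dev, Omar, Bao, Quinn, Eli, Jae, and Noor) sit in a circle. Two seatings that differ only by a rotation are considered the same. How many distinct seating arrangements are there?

720

Fix one person's seat to break rotational symmetry; the remaining 6 people can be arranged in (6)! = 720 ways.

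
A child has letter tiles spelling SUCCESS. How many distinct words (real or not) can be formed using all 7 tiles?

Letter multiplicities in SUCCESS: C×2, E×1, S×3, U×1.
The number of distinct arrangements is 7!/(3!·2!) = 5040/12 = 420.

420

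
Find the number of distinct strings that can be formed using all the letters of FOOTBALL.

FOOTBALL has 8 letters with L appearing twice and O appearing twice.
So there are 8! / (2!·2!) = 10080 distinguishable arrangements.

10080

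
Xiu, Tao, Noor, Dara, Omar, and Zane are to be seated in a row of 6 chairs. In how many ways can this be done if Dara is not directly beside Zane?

Of the 6! = 720 arrangements, those with Dara and Zane adjacent number 2 × 5! = 240 (treat the pair as a block with 2 internal orders).
Complementary counting: 720 − 240 = 480.

480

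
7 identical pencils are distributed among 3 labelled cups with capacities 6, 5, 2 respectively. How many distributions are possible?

17

Ignoring the caps, the number of non-negative solutions to x_1+…+x_3 = 7 is C(9,2) = 36.
Subtract solutions that violate a single cap (substitute x_i' = x_i − (cap_i+1)): x_1 ≥ 7 gives C(2,2) = 1; x_2 ≥ 6 gives C(3,2) = 3; x_3 ≥ 3 gives C(6,2) = 15. Together 19.
No two caps can be exceeded simultaneously, so the pair terms are all 0.
By inclusion–exclusion the count is 36 − 19 + 0 = 17.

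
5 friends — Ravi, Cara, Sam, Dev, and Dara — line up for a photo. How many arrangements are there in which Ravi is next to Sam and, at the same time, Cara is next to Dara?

Treat {Ravi,Sam} as one block (2 orders) and {Cara,Dara} as another (2 orders).
That leaves 3 units to arrange: 2 × 2 × 3! = 4 × 6 = 24.

24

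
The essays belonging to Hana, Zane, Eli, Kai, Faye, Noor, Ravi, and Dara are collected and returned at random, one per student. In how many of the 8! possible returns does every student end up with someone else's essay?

14833

This is the derangement count D_8: permutations of 8 items with no fixed point.
By inclusion–exclusion this is Σ_{j=0}^{8} (−1)^j C(8,j)·(8−j)!.
Computing: 40320 − 40320 + 20160 − 6720 + 1680 − 336 + 56 − 8 + 1 = 14833.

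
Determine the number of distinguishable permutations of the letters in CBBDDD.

60

CBBDDD has 6 letters with B appearing twice and D appearing 3 times.
So there are 6! / (3!·2!) = 60 distinguishable arrangements.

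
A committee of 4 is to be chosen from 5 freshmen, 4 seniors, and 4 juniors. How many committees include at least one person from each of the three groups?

400

Total 4-person selections from all 13: C(13,4) = 715.
Subtract selections that omit an entire group: no freshmen → C(8,4) = 70; no seniors → C(9,4) = 126; no juniors → C(9,4) = 126.
Add back selections omitting two groups (i.e. drawn from a single group): C(5,4) + C(4,4) + C(4,4) = 7.
By inclusion–exclusion: 715 − 322 + 7 = 400.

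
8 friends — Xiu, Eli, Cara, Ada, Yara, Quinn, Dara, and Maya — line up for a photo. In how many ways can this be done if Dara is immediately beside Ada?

10080

Treat {Dara, Ada} as a single unit. There are 7 units to order, and the pair itself can be ordered 2 ways.
That gives 2 × 7! = 2 × 5040 = 10080.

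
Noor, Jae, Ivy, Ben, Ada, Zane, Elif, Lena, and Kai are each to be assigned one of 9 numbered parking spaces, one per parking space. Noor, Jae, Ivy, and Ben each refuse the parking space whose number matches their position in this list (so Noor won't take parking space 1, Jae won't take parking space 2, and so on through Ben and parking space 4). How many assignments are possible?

229080

Let Aᵢ (for 1 ≤ i ≤ 4) be the placements that put person i in their forbidden parking space. Any j of these fix j positions, leaving (9−j)! ways to fill the rest, and there are C(4,j) ways to pick which j.
By inclusion–exclusion, the number of valid placements is Σ_{j=0}^{4} (−1)^j C(4,j)·(9−j)!.
Computing: 362880 − 161280 + 30240 − 2880 + 120 = 229080.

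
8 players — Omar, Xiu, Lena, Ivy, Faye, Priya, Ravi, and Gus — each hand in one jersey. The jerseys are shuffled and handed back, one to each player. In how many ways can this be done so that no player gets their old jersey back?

Let Aᵢ be the assignments in which player i gets their old jersey. We want the size of the complement of A₁∪…∪A_8.
By inclusion–exclusion this is Σ_{j=0}^{8} (−1)^j C(8,j)·(8−j)!.
Computing: 40320 − 40320 + 20160 − 6720 + 1680 − 336 + 56 − 8 + 1 = 14833.

14833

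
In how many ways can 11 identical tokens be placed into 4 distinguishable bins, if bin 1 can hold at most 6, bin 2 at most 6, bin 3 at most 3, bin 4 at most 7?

Without the upper bounds there are C(14,3) = 364 ways to split 11 among 4 bins.
Subtract solutions that violate a single cap (substitute x_i' = x_i − (cap_i+1)): x_1 ≥ 7 gives C(7,3) = 35; x_2 ≥ 7 gives C(7,3) = 35; x_3 ≥ 4 gives C(10,3) = 120; x_4 ≥ 8 gives C(6,3) = 20. Together 210.
Add back pairs where two caps are both exceeded: 0 + 1 + 0 + 1 + 0 + 0 = 2.
By inclusion–exclusion the count is 364 − 210 + 2 = 156.

156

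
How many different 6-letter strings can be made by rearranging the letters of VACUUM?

The 6 letters of VACUUM have repeats: U appearing twice.
The number of distinct arrangements is 6!/(2!) = 720/2 = 360.

360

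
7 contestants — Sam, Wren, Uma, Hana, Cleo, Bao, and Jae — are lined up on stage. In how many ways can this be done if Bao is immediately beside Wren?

Glue Bao and Wren into one block (2 internal orders), leaving 6 units to arrange in a row.
That gives 2 × 6! = 2 × 720 = 1440.

1440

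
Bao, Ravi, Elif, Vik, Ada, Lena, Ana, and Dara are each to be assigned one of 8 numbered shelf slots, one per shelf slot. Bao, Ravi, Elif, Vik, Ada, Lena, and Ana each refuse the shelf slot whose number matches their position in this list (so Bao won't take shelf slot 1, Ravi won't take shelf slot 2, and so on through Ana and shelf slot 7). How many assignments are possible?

Let Aᵢ (for 1 ≤ i ≤ 7) be the placements that put person i in their forbidden shelf slot. Any j of these fix j positions, leaving (8−j)! ways to fill the rest, and there are C(7,j) ways to pick which j.
By inclusion–exclusion, the number of valid placements is Σ_{j=0}^{7} (−1)^j C(7,j)·(8−j)!.
Computing: 40320 − 35280 + 15120 − 4200 + 840 − 126 + 14 − 1 = 16687.

16687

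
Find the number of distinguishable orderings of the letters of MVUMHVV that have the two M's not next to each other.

300

Total arrangements of MVUMHVV: 7!/(3!·2!) = 420.
If the two M's are adjacent, glue them into one block, leaving 6 items to arrange: (6)!/(3!) = 120 ways.
Subtracting, 420 − 120 = 300 arrangements keep the M's apart.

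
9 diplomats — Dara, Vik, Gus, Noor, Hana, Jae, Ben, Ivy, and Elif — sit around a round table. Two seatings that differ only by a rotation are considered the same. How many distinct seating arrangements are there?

40320

Seat Dara anywhere (absorbing the rotational symmetry), then permute the other 8: (8)! = 40320.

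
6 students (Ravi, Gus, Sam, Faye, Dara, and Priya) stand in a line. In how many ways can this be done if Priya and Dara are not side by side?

480

Of the 6! = 720 arrangements, those with Priya and Dara adjacent number 2 × 5! = 240 (treat the pair as a block with 2 internal orders).
Complementary counting: 720 − 240 = 480.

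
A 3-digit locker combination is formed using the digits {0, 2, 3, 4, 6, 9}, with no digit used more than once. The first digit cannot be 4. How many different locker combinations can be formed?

The first digit has 6−1 = 5 choices (anything except 4).
The remaining 2 digits are filled from the other 5 symbols without repetition: 5 × 4 = 20.
Total: 5 × 20 = 100.

100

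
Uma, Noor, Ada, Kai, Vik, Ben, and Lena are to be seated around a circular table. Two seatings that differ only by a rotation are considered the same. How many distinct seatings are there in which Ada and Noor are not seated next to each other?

480

All circular seatings of 7 people number (6)! = 720.
Those with Ada next to Noor: fuse the pair into one unit and seat 6 units around a circle — 2·(5)! = 240.
Subtracting, 720 − 240 = 480.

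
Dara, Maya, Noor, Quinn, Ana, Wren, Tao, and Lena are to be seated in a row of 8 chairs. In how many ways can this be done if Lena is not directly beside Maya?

30240

There are 8! = 40320 arrangements in all. If Lena and Maya are adjacent, merging them into one block gives 2·(7)! = 10080 arrangements.
So 40320 − 10080 = 30240 arrangements keep them apart.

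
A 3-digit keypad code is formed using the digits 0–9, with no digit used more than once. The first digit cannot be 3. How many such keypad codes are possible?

648

The first digit has 10−1 = 9 choices (anything except 3).
The remaining 2 digits are filled from the other 9 symbols without repetition: 9 × 8 = 72.
Total: 9 × 72 = 648.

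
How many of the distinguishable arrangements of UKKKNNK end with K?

With the last slot taken by K, it remains to arrange the other 6 letters (UKKNNK).
Those 6 letters have K appearing 3 times and N appearing twice, giving (6)!/(3!·2!) = 60.

60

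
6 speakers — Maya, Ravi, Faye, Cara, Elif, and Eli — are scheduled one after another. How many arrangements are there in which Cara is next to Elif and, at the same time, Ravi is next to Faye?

Treat {Cara,Elif} as one block (2 orders) and {Ravi,Faye} as another (2 orders).
That leaves 4 units to arrange: 2 × 2 × 4! = 4 × 24 = 96.

96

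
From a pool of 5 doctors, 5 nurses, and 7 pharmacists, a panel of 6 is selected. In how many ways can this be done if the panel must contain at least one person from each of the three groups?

10325

Unrestricted: C(17,6) = 12376 ways to pick any 6 of the 17.
Selections missing a whole group: no doctors → C(12,6) = 924; no nurses → C(12,6) = 924; no pharmacists → C(10,6) = 210.
Add back selections omitting two groups (i.e. drawn from a single group): C(5,6) + C(5,6) + C(7,6) = 7.
By inclusion–exclusion: 12376 − 2058 + 7 = 10325.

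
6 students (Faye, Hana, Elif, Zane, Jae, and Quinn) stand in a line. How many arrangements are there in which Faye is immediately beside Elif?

Glue Faye and Elif into one block (2 internal orders), leaving 5 units to arrange in a row.
That gives 2 × 5! = 2 × 120 = 240.

240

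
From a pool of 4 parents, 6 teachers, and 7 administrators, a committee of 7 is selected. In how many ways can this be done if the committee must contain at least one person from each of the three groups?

With no constraint there are C(17,7) = 19448 possible selections.
Subtract selections that omit an entire group: no parents → C(13,7) = 1716; no teachers → C(11,7) = 330; no administrators → C(10,7) = 120.
Add back selections omitting two groups (i.e. drawn from a single group): C(4,7) + C(6,7) + C(7,7) = 1.
By inclusion–exclusion: 19448 − 2166 + 1 = 17283.

17283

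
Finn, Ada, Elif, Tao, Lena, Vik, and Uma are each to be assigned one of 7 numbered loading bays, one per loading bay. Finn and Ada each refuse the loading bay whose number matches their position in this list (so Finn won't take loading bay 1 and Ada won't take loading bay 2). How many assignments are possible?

Let Aᵢ (for i ∈ {1, 2}) be the placements that put person i in their forbidden loading bay. Any j of these fix j positions, leaving (7−j)! ways to fill the rest, and there are C(2,j) ways to pick which j.
By inclusion–exclusion, the number of valid placements is Σ_{j=0}^{2} (−1)^j C(2,j)·(7−j)!.
Computing: 5040 − 1440 + 120 = 3720.

3720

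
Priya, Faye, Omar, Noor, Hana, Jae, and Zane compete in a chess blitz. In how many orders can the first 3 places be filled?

There are 7 choices for 1st place, 6 for 2nd, and 5 for 3rd.
That gives 7 × 6 × 5 = 210.

210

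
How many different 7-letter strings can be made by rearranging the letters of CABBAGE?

CABBAGE has 7 letters with A appearing twice and B appearing twice.
So there are 7! / (2!·2!) = 1260 distinguishable arrangements.

1260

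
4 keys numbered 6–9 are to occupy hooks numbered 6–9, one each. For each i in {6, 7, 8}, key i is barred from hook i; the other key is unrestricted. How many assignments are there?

11

Let Aᵢ (for i ∈ {6, 7, 8}) be the placements that put key i in its forbidden hook. Any j of these fix j positions, leaving (4−j)! ways to fill the rest, and there are C(3,j) ways to pick which j.
By inclusion–exclusion, the number of valid placements is Σ_{j=0}^{3} (−1)^j C(3,j)·(4−j)!.
Computing: 24 − 18 + 6 − 1 = 11.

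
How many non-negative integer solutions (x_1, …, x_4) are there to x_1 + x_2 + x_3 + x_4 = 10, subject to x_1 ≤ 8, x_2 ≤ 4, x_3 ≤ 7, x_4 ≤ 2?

By stars and bars, unrestricted non-negative solutions to x_1+…+x_4 = 10 number C(10+3,3) = 286.
Subtract solutions that violate a single cap (substitute x_i' = x_i − (cap_i+1)): x_1 ≥ 9 gives C(4,3) = 4; x_2 ≥ 5 gives C(8,3) = 56; x_3 ≥ 8 gives C(5,3) = 10; x_4 ≥ 3 gives C(10,3) = 120. Together 190.
Add back pairs where two caps are both exceeded: 0 + 0 + 0 + 0 + 10 + 0 = 10.
By inclusion–exclusion the count is 286 − 190 + 10 = 106.

106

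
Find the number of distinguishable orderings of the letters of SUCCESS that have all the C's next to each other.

120

Treat the 2 copies of C as a single block. The multiset to arrange is then {CC, E, S, S, S, U}, 6 items in all.
That gives (6)!/(3!) = 120 arrangements.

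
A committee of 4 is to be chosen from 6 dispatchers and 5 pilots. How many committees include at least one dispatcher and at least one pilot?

Total 4-person selections from all 11: C(11,4) = 330.
Selections missing a whole group: no dispatchers → C(5,4) = 5; no pilots → C(6,4) = 15.
Both groups omitted at once is impossible, so 330 − 20 = 310.

310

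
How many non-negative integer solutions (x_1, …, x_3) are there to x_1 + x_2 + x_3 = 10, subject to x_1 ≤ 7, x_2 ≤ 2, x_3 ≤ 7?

Ignoring the caps, the number of non-negative solutions to x_1+…+x_3 = 10 is C(12,2) = 66.
Subtract solutions that violate a single cap (substitute x_i' = x_i − (cap_i+1)): x_1 ≥ 8 gives C(4,2) = 6; x_2 ≥ 3 gives C(9,2) = 36; x_3 ≥ 8 gives C(4,2) = 6. Together 48.
No two caps can be exceeded simultaneously, so the pair terms are all 0.
By inclusion–exclusion the count is 66 − 48 + 0 = 18.

18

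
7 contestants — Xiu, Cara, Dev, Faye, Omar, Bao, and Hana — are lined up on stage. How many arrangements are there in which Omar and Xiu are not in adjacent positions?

Of the 7! = 5040 arrangements, those with Omar and Xiu adjacent number 2 × 6! = 1440 (treat the pair as a block with 2 internal orders).
Complementary counting: 5040 − 1440 = 3600.

3600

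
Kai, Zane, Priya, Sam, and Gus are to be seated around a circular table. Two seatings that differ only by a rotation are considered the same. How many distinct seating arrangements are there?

24

Fix one person's seat to break rotational symmetry; the remaining 4 people can be arranged in (4)! = 24 ways.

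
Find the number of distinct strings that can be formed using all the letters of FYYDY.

20

FYYDY has 5 letters with Y appearing 3 times.
So there are 5! / (3!) = 20 distinguishable arrangements.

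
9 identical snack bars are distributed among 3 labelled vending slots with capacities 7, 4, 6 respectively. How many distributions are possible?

31

By stars and bars, unrestricted non-negative solutions to x_1+…+x_3 = 9 number C(9+2,2) = 55.
Subtract solutions that violate a single cap (substitute x_i' = x_i − (cap_i+1)): x_1 ≥ 8 gives C(3,2) = 3; x_2 ≥ 5 gives C(6,2) = 15; x_3 ≥ 7 gives C(4,2) = 6. Together 24.
No two caps can be exceeded simultaneously, so the pair terms are all 0.
By inclusion–exclusion the count is 55 − 24 + 0 = 31.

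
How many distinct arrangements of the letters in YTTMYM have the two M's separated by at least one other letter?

There are 6!/(2!·2!·2!) = 90 arrangements of YTTMYM in total.
Arrangements with the M's together: treat MM as one letter, giving (5)!/(2!·2!) = 30.
Subtracting, 90 − 30 = 60 arrangements keep the M's apart.

60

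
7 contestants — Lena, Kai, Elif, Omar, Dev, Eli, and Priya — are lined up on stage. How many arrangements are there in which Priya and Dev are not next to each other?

3600

Of the 7! = 5040 arrangements, those with Priya and Dev adjacent number 2 × 6! = 1440 (treat the pair as a block with 2 internal orders).
So 5040 − 1440 = 3600 arrangements keep them apart.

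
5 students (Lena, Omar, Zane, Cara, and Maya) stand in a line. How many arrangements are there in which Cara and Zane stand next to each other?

Place the 3 others and the Cara-Zane pair as 4 objects in a line; the pair has 2 internal arrangements.
That gives 2 × 4! = 2 × 24 = 48.

48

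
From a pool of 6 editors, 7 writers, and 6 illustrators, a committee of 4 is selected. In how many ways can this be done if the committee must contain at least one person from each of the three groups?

Unrestricted: C(19,4) = 3876 ways to pick any 4 of the 19.
Selections missing a whole group: no editors → C(13,4) = 715; no writers → C(12,4) = 495; no illustrators → C(13,4) = 715.
Add back selections omitting two groups (i.e. drawn from a single group): C(6,4) + C(7,4) + C(6,4) = 65.
By inclusion–exclusion: 3876 − 1925 + 65 = 2016.

2016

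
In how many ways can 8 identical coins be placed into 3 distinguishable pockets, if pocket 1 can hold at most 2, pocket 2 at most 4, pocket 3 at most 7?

14

By stars and bars, unrestricted non-negative solutions to x_1+…+x_3 = 8 number C(8+2,2) = 45.
Subtract solutions that violate a single cap (substitute x_i' = x_i − (cap_i+1)): x_1 ≥ 3 gives C(7,2) = 21; x_2 ≥ 5 gives C(5,2) = 10; x_3 ≥ 8 gives C(2,2) = 1. Together 32.
Add back pairs where two caps are both exceeded: 1 + 0 + 0 = 1.
By inclusion–exclusion the count is 45 − 32 + 1 = 14.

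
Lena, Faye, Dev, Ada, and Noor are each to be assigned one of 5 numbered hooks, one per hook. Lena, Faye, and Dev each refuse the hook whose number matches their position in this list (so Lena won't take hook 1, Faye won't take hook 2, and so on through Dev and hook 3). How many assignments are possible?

Let Aᵢ (for i ∈ {1, 2, 3}) be the placements that put person i in their forbidden hook. Any j of these fix j positions, leaving (5−j)! ways to fill the rest, and there are C(3,j) ways to pick which j.
By inclusion–exclusion, the number of valid placements is Σ_{j=0}^{3} (−1)^j C(3,j)·(5−j)!.
Computing: 120 − 72 + 18 − 2 = 64.

64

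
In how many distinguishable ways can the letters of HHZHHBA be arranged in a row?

The 7 letters of HHZHHBA have repeats: H appearing 4 times.
The number of distinct arrangements is 7!/(4!) = 5040/24 = 210.

210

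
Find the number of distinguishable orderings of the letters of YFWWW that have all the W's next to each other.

6

Treat the 3 copies of W as a single block. The multiset to arrange is then {WWW, F, Y}, 3 items in all.
All 3 items are distinct, so there are (3)! = 6 arrangements.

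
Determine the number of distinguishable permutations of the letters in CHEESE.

120

CHEESE has 6 letters with E appearing 3 times.
The number of distinct arrangements is 6!/(3!) = 720/6 = 120.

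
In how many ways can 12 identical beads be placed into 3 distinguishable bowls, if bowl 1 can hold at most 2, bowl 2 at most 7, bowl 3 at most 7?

Ignoring the caps, the number of non-negative solutions to x_1+…+x_3 = 12 is C(14,2) = 91.
Subtract solutions that violate a single cap (substitute x_i' = x_i − (cap_i+1)): x_1 ≥ 3 gives C(11,2) = 55; x_2 ≥ 8 gives C(6,2) = 15; x_3 ≥ 8 gives C(6,2) = 15. Together 85.
Add back pairs where two caps are both exceeded: 3 + 3 + 0 = 6.
By inclusion–exclusion the count is 91 − 85 + 6 = 12.

12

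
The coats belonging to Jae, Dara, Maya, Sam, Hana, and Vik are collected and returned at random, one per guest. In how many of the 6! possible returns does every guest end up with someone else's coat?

This is the derangement count D_6: permutations of 6 items with no fixed point.
By inclusion–exclusion this is Σ_{j=0}^{6} (−1)^j C(6,j)·(6−j)!.
Computing: 720 − 720 + 360 − 120 + 30 − 6 + 1 = 265.

265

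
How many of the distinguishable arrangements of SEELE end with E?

Fix E in the last position and arrange the remaining 4 letters.
Those 4 letters have E appearing twice, giving (4)!/(2!) = 12.

12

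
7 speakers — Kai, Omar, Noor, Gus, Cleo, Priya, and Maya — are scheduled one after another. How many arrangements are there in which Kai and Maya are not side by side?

3600

There are 7! = 5040 arrangements in all. If Kai and Maya are adjacent, merging them into one block gives 2·(6)! = 1440 arrangements.
So 5040 − 1440 = 3600 arrangements keep them apart.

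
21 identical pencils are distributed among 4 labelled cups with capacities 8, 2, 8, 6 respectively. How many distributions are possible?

Ignoring the caps, the number of non-negative solutions to x_1+…+x_4 = 21 is C(24,3) = 2024.
Subtract solutions that violate a single cap (substitute x_i' = x_i − (cap_i+1)): x_1 ≥ 9 gives C(15,3) = 455; x_2 ≥ 3 gives C(21,3) = 1330; x_3 ≥ 9 gives C(15,3) = 455; x_4 ≥ 7 gives C(17,3) = 680. Together 2920.
Add back pairs where two caps are both exceeded: 220 + 20 + 56 + 220 + 364 + 56 = 936.
Subtract triples: 1 + 10 + 0 + 10 = 21.
By inclusion–exclusion the count is 2024 − 2920 + 936 − 21 = 19.

19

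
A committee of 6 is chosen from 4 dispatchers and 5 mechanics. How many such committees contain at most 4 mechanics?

80

Split by how many mechanics are chosen (0 through 4).
Sum: C(5,0)·C(4,6) + C(5,1)·C(4,5) + C(5,2)·C(4,4) + C(5,3)·C(4,3) + C(5,4)·C(4,2) = 0 + 0 + 10 + 40 + 30 = 80.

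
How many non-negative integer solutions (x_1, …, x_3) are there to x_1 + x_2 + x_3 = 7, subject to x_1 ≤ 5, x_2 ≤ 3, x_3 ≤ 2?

Without the upper bounds there are C(9,2) = 36 ways to split 7 among 3 variables.
Subtract solutions that violate a single cap (substitute x_i' = x_i − (cap_i+1)): x_1 ≥ 6 gives C(3,2) = 3; x_2 ≥ 4 gives C(5,2) = 10; x_3 ≥ 3 gives C(6,2) = 15. Together 28.
Add back pairs where two caps are both exceeded: 0 + 0 + 1 = 1.
By inclusion–exclusion the count is 36 − 28 + 1 = 9.

9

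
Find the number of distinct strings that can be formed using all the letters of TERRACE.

1260

The 7 letters of TERRACE have repeats: E appearing twice and R appearing twice.
Dividing 7! = 5040 by 2!·2! = 4 for the repeated letters gives 1260.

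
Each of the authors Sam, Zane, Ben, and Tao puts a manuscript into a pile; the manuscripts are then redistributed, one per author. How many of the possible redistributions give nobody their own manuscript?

9

Let Aᵢ be the assignments in which author i gets their own manuscript. We want the size of the complement of A₁∪…∪A_4.
By inclusion–exclusion this is Σ_{j=0}^{4} (−1)^j C(4,j)·(4−j)!.
Computing: 24 − 24 + 12 − 4 + 1 = 9.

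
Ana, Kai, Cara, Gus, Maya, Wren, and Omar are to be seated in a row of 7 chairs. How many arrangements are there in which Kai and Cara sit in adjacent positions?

Glue Kai and Cara into one block (2 internal orders), leaving 6 units to arrange in a row.
That gives 2 × 6! = 2 × 720 = 1440.

1440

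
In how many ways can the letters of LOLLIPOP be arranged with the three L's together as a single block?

180

Treat the 3 copies of L as a single block. The multiset to arrange is then {LLL, I, O, O, P, P}, 6 items in all.
That gives (6)!/(2!·2!) = 180 arrangements.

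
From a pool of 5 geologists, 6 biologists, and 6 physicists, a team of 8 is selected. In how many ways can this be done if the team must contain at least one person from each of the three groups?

23485

Unrestricted: C(17,8) = 24310 ways to pick any 8 of the 17.
Subtract selections that omit an entire group: no geologists → C(12,8) = 495; no biologists → C(11,8) = 165; no physicists → C(11,8) = 165.
Add back selections omitting two groups (i.e. drawn from a single group): C(5,8) + C(6,8) + C(6,8) = 0.
By inclusion–exclusion: 24310 − 825 + 0 = 23485.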